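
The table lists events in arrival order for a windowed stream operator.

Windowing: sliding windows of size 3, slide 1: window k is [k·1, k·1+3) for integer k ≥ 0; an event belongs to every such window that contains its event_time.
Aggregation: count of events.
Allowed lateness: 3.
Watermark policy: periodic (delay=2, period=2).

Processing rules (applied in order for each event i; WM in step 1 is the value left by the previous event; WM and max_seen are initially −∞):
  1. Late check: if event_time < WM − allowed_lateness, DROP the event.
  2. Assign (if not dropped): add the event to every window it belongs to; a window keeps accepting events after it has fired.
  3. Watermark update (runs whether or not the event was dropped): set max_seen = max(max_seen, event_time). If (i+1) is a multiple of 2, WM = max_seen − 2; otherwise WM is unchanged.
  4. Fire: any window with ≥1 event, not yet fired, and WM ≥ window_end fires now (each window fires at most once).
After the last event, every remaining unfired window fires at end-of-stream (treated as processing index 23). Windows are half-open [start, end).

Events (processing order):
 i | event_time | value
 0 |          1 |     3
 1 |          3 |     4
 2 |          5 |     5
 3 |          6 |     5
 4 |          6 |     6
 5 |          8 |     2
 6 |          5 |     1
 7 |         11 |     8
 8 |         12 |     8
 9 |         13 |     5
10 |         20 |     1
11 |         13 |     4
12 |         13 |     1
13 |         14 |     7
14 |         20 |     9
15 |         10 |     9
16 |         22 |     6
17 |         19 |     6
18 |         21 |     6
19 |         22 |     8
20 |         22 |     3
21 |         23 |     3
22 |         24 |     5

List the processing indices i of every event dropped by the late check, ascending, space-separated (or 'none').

12 13 15

i=0 t=1 v=3: → [1,4),[0,3); WM=−∞
i=1 t=3 v=4: → [3,6),[2,5),[1,4); WM=1
i=2 t=5 v=5: → [5,8),[4,7),[3,6); WM=1
i=3 t=6 v=5: → [6,9),[5,8),[4,7); WM=4; [0,3) fires=1 [1,4) fires=2
i=4 t=6 v=6: → [6,9),[5,8),[4,7); WM=4
i=5 t=8 v=2: → [8,11),[7,10),[6,9); WM=6; [2,5) fires=1 [3,6) fires=2
i=6 t=5 v=1: → [5,8),[4,7),[3,6); WM=6
i=7 t=11 v=8: → [11,14),[10,13),[9,12); WM=9; [4,7) fires=4 [5,8) fires=4 [6,9) fires=3
i=8 t=12 v=8: → [12,15),[11,14),[10,13); WM=9
i=9 t=13 v=5: → [13,16),[12,15),[11,14); WM=11; [7,10) fires=1 [8,11) fires=1
i=10 t=20 v=1: → [20,23),[19,22),[18,21); WM=11
i=11 t=13 v=4: → [13,16),[12,15),[11,14); WM=18; [9,12) fires=1 [10,13) fires=2 [11,14) fires=4 [12,15) fires=3 [13,16) fires=2
i=12 t=13 v=1: DROP (t<18-3); WM=18
i=13 t=14 v=7: DROP (t<18-3); WM=18
i=14 t=20 v=9: → [20,23),[19,22),[18,21); WM=18
i=15 t=10 v=9: DROP (t<18-3); WM=18
i=16 t=22 v=6: → [22,25),[21,24),[20,23); WM=18
i=17 t=19 v=6: → [19,22),[18,21),[17,20); WM=20; [17,20) fires=1
i=18 t=21 v=6: → [21,24),[20,23),[19,22); WM=20
i=19 t=22 v=8: → [22,25),[21,24),[20,23); WM=20
i=20 t=22 v=3: → [22,25),[21,24),[20,23); WM=20
i=21 t=23 v=3: → [23,26),[22,25),[21,24); WM=21; [18,21) fires=3
i=22 t=24 v=5: → [24,27),[23,26),[22,25); WM=21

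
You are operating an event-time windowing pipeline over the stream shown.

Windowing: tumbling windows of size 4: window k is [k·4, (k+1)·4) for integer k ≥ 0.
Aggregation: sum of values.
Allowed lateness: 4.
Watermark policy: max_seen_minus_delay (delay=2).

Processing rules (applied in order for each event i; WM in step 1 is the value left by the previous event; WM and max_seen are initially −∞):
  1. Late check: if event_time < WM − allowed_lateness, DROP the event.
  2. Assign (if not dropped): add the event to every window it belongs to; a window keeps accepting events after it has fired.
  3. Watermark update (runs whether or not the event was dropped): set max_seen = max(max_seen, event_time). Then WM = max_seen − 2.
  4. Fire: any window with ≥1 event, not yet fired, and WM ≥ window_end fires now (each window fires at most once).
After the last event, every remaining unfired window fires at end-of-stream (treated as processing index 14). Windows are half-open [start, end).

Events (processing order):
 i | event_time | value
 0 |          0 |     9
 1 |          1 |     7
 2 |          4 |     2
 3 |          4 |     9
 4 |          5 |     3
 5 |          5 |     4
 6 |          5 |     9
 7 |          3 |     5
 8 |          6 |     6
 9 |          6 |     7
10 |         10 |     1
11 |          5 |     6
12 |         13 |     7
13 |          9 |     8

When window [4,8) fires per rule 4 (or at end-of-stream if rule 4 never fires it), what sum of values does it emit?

40

i=0 t=0 v=9: → [0,4); WM=-2
i=1 t=1 v=7: → [0,4); WM=-1
i=2 t=4 v=2: → [4,8); WM=2
i=3 t=4 v=9: → [4,8); WM=2
i=4 t=5 v=3: → [4,8); WM=3
i=5 t=5 v=4: → [4,8); WM=3
i=6 t=5 v=9: → [4,8); WM=3
i=7 t=3 v=5: → [0,4); WM=3
i=8 t=6 v=6: → [4,8); WM=4; [0,4) fires=21
i=9 t=6 v=7: → [4,8); WM=4
i=10 t=10 v=1: → [8,12); WM=8; [4,8) fires=40
i=11 t=5 v=6: → [4,8); WM=8
i=12 t=13 v=7: → [12,16); WM=11
i=13 t=9 v=8: → [8,12); WM=11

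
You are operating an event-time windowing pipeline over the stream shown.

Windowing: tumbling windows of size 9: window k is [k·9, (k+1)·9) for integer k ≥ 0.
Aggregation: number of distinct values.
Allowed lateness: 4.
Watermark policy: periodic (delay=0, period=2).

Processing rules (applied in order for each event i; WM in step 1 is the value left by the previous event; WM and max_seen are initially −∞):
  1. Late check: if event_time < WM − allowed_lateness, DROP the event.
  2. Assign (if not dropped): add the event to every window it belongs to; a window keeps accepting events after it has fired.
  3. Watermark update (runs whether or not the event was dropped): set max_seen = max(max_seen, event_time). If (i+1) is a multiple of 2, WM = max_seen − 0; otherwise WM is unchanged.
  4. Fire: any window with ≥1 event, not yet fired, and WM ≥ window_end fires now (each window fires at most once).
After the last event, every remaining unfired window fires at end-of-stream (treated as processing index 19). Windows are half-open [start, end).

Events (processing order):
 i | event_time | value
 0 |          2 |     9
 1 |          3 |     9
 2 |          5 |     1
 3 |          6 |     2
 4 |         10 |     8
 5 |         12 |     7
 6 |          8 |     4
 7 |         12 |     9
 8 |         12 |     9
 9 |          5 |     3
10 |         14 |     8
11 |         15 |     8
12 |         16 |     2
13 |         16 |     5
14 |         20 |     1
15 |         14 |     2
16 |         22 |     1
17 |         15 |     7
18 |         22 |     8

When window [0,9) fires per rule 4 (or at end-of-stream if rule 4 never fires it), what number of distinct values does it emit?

i=0 t=2 v=9: → [0,9); WM=−∞
i=1 t=3 v=9: → [0,9); WM=3
i=2 t=5 v=1: → [0,9); WM=3
i=3 t=6 v=2: → [0,9); WM=6
i=4 t=10 v=8: → [9,18); WM=6
i=5 t=12 v=7: → [9,18); WM=12; [0,9) fires=3
i=6 t=8 v=4: → [0,9); WM=12
i=7 t=12 v=9: → [9,18); WM=12
i=8 t=12 v=9: → [9,18); WM=12
i=9 t=5 v=3: DROP (t<12-4); WM=12
i=10 t=14 v=8: → [9,18); WM=12
i=11 t=15 v=8: → [9,18); WM=15
i=12 t=16 v=2: → [9,18); WM=15
i=13 t=16 v=5: → [9,18); WM=16
i=14 t=20 v=1: → [18,27); WM=16
i=15 t=14 v=2: → [9,18); WM=20; [9,18) fires=5
i=16 t=22 v=1: → [18,27); WM=20
i=17 t=15 v=7: DROP (t<20-4); WM=22
i=18 t=22 v=8: → [18,27); WM=22

3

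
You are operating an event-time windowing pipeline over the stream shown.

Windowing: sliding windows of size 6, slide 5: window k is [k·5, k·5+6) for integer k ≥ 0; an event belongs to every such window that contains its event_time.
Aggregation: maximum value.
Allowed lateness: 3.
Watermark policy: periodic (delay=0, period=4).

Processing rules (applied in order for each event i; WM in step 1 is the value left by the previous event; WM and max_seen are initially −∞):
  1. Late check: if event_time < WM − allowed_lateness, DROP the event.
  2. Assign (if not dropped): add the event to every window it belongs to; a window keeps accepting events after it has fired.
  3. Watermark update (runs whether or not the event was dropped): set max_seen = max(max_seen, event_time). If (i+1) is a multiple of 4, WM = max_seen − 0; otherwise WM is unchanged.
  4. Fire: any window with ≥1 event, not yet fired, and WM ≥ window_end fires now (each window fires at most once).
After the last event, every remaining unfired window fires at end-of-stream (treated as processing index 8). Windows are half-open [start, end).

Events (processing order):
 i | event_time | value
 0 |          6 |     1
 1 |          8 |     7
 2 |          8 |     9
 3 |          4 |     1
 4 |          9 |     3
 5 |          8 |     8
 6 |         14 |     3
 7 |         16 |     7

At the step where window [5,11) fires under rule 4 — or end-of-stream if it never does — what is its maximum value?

9

i=0 t=6 v=1: → [5,11); WM=−∞
i=1 t=8 v=7: → [5,11); WM=−∞
i=2 t=8 v=9: → [5,11); WM=−∞
i=3 t=4 v=1: → [0,6); WM=8; [0,6) fires=1
i=4 t=9 v=3: → [5,11); WM=8
i=5 t=8 v=8: → [5,11); WM=8
i=6 t=14 v=3: → [10,16); WM=8
i=7 t=16 v=7: → [15,21); WM=16; [5,11) fires=9 [10,16) fires=3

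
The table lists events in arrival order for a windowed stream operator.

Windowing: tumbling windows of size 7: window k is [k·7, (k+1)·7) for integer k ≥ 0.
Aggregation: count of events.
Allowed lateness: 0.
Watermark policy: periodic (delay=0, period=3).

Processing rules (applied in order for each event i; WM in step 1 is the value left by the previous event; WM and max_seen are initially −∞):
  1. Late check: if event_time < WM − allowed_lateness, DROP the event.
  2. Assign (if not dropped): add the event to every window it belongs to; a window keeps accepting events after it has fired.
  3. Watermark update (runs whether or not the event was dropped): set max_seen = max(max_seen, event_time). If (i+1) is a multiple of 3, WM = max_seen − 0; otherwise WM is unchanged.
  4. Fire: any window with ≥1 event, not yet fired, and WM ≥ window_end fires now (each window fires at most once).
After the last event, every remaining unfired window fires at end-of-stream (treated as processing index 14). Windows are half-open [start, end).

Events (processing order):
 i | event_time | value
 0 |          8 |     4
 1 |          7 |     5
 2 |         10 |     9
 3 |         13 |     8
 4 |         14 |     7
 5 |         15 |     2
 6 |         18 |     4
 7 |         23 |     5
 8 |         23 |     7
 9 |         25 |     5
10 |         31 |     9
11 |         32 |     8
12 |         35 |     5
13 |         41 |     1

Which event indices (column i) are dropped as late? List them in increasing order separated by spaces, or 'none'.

i=0 t=8 v=4: → [7,14); WM=−∞
i=1 t=7 v=5: → [7,14); WM=−∞
i=2 t=10 v=9: → [7,14); WM=10
i=3 t=13 v=8: → [7,14); WM=10
i=4 t=14 v=7: → [14,21); WM=10
i=5 t=15 v=2: → [14,21); WM=15; [7,14) fires=4
i=6 t=18 v=4: → [14,21); WM=15
i=7 t=23 v=5: → [21,28); WM=15
i=8 t=23 v=7: → [21,28); WM=23; [14,21) fires=3
i=9 t=25 v=5: → [21,28); WM=23
i=10 t=31 v=9: → [28,35); WM=23
i=11 t=32 v=8: → [28,35); WM=32; [21,28) fires=3
i=12 t=35 v=5: → [35,42); WM=32
i=13 t=41 v=1: → [35,42); WM=32

none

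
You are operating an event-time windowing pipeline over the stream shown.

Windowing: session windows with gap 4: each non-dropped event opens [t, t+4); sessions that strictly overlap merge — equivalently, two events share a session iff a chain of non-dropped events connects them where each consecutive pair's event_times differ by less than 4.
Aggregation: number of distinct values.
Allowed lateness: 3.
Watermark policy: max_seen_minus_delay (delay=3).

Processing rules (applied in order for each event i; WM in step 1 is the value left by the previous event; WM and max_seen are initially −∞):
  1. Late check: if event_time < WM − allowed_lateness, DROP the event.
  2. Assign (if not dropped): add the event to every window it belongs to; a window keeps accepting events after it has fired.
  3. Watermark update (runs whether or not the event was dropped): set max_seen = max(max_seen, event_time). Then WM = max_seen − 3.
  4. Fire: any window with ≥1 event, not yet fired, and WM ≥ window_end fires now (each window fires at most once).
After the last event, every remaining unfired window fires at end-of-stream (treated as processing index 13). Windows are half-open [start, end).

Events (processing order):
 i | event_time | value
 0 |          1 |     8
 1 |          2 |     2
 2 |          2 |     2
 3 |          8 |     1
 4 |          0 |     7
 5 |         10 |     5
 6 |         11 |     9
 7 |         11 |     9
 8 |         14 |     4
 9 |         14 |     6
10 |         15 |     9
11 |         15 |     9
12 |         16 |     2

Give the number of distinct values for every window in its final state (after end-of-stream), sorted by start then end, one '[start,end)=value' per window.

i=0 t=1 v=8: → [1,5); WM=-2
i=1 t=2 v=2: → [1,6); WM=-1
i=2 t=2 v=2: → [1,6); WM=-1
i=3 t=8 v=1: → [8,12); WM=5
i=4 t=0 v=7: DROP (t<5-3); WM=5
i=5 t=10 v=5: → [8,14); WM=7
i=6 t=11 v=9: → [8,15); WM=8
i=7 t=11 v=9: → [8,15); WM=8
i=8 t=14 v=4: → [8,18); WM=11
i=9 t=14 v=6: → [8,18); WM=11
i=10 t=15 v=9: → [8,19); WM=12
i=11 t=15 v=9: → [8,19); WM=12
i=12 t=16 v=2: → [8,20); WM=13

[1,6)=2 [8,20)=6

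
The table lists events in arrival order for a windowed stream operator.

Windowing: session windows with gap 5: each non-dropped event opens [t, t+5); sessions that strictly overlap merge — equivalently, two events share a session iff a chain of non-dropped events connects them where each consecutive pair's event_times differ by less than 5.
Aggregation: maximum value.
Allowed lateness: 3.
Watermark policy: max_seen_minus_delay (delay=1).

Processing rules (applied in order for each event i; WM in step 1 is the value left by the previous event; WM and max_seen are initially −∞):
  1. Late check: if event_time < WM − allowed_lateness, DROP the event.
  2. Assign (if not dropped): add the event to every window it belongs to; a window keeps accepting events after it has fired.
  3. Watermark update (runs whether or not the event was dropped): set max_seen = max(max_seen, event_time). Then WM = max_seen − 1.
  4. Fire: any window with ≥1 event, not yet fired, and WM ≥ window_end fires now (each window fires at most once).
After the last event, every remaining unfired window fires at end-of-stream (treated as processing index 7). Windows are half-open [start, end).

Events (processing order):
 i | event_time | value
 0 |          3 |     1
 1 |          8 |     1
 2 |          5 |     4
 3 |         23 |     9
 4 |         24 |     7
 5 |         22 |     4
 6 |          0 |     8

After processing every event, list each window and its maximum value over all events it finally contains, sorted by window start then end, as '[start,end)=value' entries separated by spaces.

[3,13)=4 [22,29)=9

i=0 t=3 v=1: → [3,8); WM=2
i=1 t=8 v=1: → [8,13); WM=7
i=2 t=5 v=4: → [3,13); WM=7
i=3 t=23 v=9: → [23,28); WM=22
i=4 t=24 v=7: → [23,29); WM=23
i=5 t=22 v=4: → [22,29); WM=23
i=6 t=0 v=8: DROP (t<23-3); WM=23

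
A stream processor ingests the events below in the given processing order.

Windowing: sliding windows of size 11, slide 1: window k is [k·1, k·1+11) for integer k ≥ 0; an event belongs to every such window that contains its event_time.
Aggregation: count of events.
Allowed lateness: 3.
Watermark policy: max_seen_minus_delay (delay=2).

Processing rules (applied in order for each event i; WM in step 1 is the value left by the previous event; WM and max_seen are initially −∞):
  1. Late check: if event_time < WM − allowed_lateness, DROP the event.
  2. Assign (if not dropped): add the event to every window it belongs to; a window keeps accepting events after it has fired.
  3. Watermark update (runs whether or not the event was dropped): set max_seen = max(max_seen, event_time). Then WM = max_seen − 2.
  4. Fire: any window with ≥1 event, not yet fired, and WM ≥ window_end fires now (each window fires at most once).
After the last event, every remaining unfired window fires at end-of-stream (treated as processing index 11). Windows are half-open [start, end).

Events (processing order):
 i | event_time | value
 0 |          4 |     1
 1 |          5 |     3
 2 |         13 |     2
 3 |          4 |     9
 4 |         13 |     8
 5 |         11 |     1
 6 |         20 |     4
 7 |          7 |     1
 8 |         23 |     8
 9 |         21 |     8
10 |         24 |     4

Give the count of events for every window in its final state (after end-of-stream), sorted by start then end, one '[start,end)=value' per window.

i=0 t=4 v=1: → [4,15),[3,14),[2,13),[1,12),[0,11); WM=2
i=1 t=5 v=3: → [5,16),[4,15),[3,14),[2,13),[1,12),[0,11); WM=3
i=2 t=13 v=2: → [13,24),[12,23),[11,22),[10,21),[9,20),[8,19),[7,18),[6,17),[5,16),[4,15),[3,14); WM=11; [0,11) fires=2
i=3 t=4 v=9: DROP (t<11-3); WM=11
i=4 t=13 v=8: → [13,24),[12,23),[11,22),[10,21),[9,20),[8,19),[7,18),[6,17),[5,16),[4,15),[3,14); WM=11
i=5 t=11 v=1: → [11,22),[10,21),[9,20),[8,19),[7,18),[6,17),[5,16),[4,15),[3,14),[2,13),[1,12); WM=11
i=6 t=20 v=4: → [20,31),[19,30),[18,29),[17,28),[16,27),[15,26),[14,25),[13,24),[12,23),[11,22),[10,21); WM=18; [1,12) fires=3 [2,13) fires=3 [3,14) fires=5 [4,15) fires=5 [5,16) fires=4 [6,17) fires=3 [7,18) fires=3
i=7 t=7 v=1: DROP (t<18-3); WM=18
i=8 t=23 v=8: → [23,34),[22,33),[21,32),[20,31),[19,30),[18,29),[17,28),[16,27),[15,26),[14,25),[13,24); WM=21; [8,19) fires=3 [9,20) fires=3 [10,21) fires=4
i=9 t=21 v=8: → [21,32),[20,31),[19,30),[18,29),[17,28),[16,27),[15,26),[14,25),[13,24),[12,23),[11,22); WM=21
i=10 t=24 v=4: → [24,35),[23,34),[22,33),[21,32),[20,31),[19,30),[18,29),[17,28),[16,27),[15,26),[14,25); WM=22; [11,22) fires=5

[0,11)=2 [1,12)=3 [2,13)=3 [3,14)=5 [4,15)=5 [5,16)=4 [6,17)=3 [7,18)=3 [8,19)=3 [9,20)=3 [10,21)=4 [11,22)=5 [12,23)=4 [13,24)=5 [14,25)=4 [15,26)=4 [16,27)=4 [17,28)=4 [18,29)=4 [19,30)=4 [20,31)=4 [21,32)=3 [22,33)=2 [23,34)=2 [24,35)=1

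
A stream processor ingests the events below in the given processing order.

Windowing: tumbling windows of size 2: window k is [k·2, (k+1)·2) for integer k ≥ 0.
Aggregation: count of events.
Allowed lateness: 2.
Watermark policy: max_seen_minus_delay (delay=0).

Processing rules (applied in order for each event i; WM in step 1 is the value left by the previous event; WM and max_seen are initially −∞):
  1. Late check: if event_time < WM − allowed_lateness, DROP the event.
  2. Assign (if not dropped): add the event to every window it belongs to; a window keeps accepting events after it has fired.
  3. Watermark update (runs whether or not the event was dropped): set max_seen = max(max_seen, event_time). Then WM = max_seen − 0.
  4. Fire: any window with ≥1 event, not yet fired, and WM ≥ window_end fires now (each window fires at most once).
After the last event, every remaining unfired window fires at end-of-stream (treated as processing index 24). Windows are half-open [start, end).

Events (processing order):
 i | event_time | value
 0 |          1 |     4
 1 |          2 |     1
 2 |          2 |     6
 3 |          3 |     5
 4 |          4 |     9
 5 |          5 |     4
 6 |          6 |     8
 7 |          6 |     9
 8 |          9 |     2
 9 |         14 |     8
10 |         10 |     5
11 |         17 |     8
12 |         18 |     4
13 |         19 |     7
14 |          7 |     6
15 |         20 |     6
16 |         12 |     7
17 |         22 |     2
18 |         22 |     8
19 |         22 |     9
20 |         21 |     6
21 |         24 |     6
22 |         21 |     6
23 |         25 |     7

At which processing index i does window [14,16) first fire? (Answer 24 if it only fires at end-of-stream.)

11

i=0 t=1 v=4: → [0,2); WM=1
i=1 t=2 v=1: → [2,4); WM=2; [0,2) fires=1
i=2 t=2 v=6: → [2,4); WM=2
i=3 t=3 v=5: → [2,4); WM=3
i=4 t=4 v=9: → [4,6); WM=4; [2,4) fires=3
i=5 t=5 v=4: → [4,6); WM=5
i=6 t=6 v=8: → [6,8); WM=6; [4,6) fires=2
i=7 t=6 v=9: → [6,8); WM=6
i=8 t=9 v=2: → [8,10); WM=9; [6,8) fires=2
i=9 t=14 v=8: → [14,16); WM=14; [8,10) fires=1
i=10 t=10 v=5: DROP (t<14-2); WM=14
i=11 t=17 v=8: → [16,18); WM=17; [14,16) fires=1
i=12 t=18 v=4: → [18,20); WM=18; [16,18) fires=1
i=13 t=19 v=7: → [18,20); WM=19
i=14 t=7 v=6: DROP (t<19-2); WM=19
i=15 t=20 v=6: → [20,22); WM=20; [18,20) fires=2
i=16 t=12 v=7: DROP (t<20-2); WM=20
i=17 t=22 v=2: → [22,24); WM=22; [20,22) fires=1
i=18 t=22 v=8: → [22,24); WM=22
i=19 t=22 v=9: → [22,24); WM=22
i=20 t=21 v=6: → [20,22); WM=22
i=21 t=24 v=6: → [24,26); WM=24; [22,24) fires=3
i=22 t=21 v=6: DROP (t<24-2); WM=24
i=23 t=25 v=7: → [24,26); WM=25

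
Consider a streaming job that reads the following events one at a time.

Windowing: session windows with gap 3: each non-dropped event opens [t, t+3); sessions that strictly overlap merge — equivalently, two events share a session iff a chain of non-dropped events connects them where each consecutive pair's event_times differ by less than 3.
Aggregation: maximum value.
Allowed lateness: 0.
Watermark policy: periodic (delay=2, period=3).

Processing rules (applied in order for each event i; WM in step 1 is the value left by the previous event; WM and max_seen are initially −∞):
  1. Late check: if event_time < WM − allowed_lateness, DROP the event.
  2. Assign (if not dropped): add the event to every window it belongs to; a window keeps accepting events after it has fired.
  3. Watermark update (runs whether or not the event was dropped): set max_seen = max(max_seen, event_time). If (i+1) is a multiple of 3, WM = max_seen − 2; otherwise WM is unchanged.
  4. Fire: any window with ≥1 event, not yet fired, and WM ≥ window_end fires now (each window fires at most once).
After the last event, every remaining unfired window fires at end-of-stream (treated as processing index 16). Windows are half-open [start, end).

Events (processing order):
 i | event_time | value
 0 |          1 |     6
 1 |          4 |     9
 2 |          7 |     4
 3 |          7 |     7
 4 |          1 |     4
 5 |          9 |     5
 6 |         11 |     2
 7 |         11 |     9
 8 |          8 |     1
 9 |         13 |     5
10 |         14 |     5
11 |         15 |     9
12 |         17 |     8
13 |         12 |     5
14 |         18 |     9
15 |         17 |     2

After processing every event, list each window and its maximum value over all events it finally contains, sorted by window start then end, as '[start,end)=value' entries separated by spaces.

i=0 t=1 v=6: → [1,4); WM=−∞
i=1 t=4 v=9: → [4,7); WM=−∞
i=2 t=7 v=4: → [7,10); WM=5
i=3 t=7 v=7: → [7,10); WM=5
i=4 t=1 v=4: DROP (t<5-0); WM=5
i=5 t=9 v=5: → [7,12); WM=7
i=6 t=11 v=2: → [7,14); WM=7
i=7 t=11 v=9: → [7,14); WM=7
i=8 t=8 v=1: → [7,14); WM=9
i=9 t=13 v=5: → [7,16); WM=9
i=10 t=14 v=5: → [7,17); WM=9
i=11 t=15 v=9: → [7,18); WM=13
i=12 t=17 v=8: → [7,20); WM=13
i=13 t=12 v=5: DROP (t<13-0); WM=13
i=14 t=18 v=9: → [7,21); WM=16
i=15 t=17 v=2: → [7,21); WM=16

[1,4)=6 [4,7)=9 [7,21)=9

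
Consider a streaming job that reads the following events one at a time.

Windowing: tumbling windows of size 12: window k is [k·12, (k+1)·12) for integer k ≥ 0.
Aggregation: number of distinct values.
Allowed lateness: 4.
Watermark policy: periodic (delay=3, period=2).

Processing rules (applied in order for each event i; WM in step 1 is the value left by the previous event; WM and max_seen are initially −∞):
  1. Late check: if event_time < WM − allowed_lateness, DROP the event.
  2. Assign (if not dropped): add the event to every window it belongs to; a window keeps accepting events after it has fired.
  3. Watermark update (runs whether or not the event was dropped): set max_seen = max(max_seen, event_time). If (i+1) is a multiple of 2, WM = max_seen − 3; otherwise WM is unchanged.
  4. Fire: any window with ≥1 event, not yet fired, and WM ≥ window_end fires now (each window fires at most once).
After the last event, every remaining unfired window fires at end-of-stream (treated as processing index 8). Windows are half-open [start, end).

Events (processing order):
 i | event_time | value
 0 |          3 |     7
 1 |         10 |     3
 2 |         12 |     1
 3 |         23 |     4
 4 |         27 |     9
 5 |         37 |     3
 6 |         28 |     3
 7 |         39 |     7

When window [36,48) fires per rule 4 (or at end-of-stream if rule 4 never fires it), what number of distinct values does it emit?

2

i=0 t=3 v=7: → [0,12); WM=−∞
i=1 t=10 v=3: → [0,12); WM=7
i=2 t=12 v=1: → [12,24); WM=7
i=3 t=23 v=4: → [12,24); WM=20; [0,12) fires=2
i=4 t=27 v=9: → [24,36); WM=20
i=5 t=37 v=3: → [36,48); WM=34; [12,24) fires=2
i=6 t=28 v=3: DROP (t<34-4); WM=34
i=7 t=39 v=7: → [36,48); WM=36; [24,36) fires=1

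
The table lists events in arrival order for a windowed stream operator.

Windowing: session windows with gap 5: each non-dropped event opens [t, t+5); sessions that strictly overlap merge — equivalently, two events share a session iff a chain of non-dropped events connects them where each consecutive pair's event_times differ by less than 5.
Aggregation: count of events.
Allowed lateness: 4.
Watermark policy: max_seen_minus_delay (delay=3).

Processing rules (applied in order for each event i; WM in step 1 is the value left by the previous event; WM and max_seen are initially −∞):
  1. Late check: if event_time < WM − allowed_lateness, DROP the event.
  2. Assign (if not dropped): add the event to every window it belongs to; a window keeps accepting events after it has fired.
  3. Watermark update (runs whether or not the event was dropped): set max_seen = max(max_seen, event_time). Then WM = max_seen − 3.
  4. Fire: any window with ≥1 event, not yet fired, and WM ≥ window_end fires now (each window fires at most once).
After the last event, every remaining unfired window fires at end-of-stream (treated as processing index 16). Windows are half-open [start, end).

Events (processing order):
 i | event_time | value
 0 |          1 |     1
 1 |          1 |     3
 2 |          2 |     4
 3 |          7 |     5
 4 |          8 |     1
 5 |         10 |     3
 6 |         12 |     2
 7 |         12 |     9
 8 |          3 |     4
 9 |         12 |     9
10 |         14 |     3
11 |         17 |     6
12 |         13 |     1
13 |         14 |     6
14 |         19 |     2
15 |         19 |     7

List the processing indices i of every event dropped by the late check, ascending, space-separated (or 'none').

8

i=0 t=1 v=1: → [1,6); WM=-2
i=1 t=1 v=3: → [1,6); WM=-2
i=2 t=2 v=4: → [1,7); WM=-1
i=3 t=7 v=5: → [7,12); WM=4
i=4 t=8 v=1: → [7,13); WM=5
i=5 t=10 v=3: → [7,15); WM=7
i=6 t=12 v=2: → [7,17); WM=9
i=7 t=12 v=9: → [7,17); WM=9
i=8 t=3 v=4: DROP (t<9-4); WM=9
i=9 t=12 v=9: → [7,17); WM=9
i=10 t=14 v=3: → [7,19); WM=11
i=11 t=17 v=6: → [7,22); WM=14
i=12 t=13 v=1: → [7,22); WM=14
i=13 t=14 v=6: → [7,22); WM=14
i=14 t=19 v=2: → [7,24); WM=16
i=15 t=19 v=7: → [7,24); WM=16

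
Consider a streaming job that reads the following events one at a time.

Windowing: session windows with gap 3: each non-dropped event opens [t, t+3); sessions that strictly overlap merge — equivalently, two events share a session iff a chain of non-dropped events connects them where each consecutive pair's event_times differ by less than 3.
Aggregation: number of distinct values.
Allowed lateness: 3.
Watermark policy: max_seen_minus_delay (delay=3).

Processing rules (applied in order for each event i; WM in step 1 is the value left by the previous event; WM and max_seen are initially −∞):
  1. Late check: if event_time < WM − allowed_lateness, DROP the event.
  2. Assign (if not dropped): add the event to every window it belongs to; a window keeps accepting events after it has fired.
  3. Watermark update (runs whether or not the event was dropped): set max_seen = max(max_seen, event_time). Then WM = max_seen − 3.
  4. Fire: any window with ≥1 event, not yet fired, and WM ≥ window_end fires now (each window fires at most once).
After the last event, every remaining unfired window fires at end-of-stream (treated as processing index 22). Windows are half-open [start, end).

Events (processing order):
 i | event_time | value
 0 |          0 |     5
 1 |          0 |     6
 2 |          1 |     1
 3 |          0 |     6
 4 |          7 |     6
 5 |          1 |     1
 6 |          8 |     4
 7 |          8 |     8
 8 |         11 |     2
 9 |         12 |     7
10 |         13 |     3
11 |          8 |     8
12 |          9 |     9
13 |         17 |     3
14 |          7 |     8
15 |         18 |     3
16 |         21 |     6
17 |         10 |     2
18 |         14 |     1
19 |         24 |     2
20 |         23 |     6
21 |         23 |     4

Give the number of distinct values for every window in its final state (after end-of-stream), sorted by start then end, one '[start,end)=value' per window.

[0,4)=3 [7,16)=7 [17,21)=1 [21,27)=3

i=0 t=0 v=5: → [0,3); WM=-3
i=1 t=0 v=6: → [0,3); WM=-3
i=2 t=1 v=1: → [0,4); WM=-2
i=3 t=0 v=6: → [0,4); WM=-2
i=4 t=7 v=6: → [7,10); WM=4
i=5 t=1 v=1: → [0,4); WM=4
i=6 t=8 v=4: → [7,11); WM=5
i=7 t=8 v=8: → [7,11); WM=5
i=8 t=11 v=2: → [11,14); WM=8
i=9 t=12 v=7: → [11,15); WM=9
i=10 t=13 v=3: → [11,16); WM=10
i=11 t=8 v=8: → [7,11); WM=10
i=12 t=9 v=9: → [7,16); WM=10
i=13 t=17 v=3: → [17,20); WM=14
i=14 t=7 v=8: DROP (t<14-3); WM=14
i=15 t=18 v=3: → [17,21); WM=15
i=16 t=21 v=6: → [21,24); WM=18
i=17 t=10 v=2: DROP (t<18-3); WM=18
i=18 t=14 v=1: DROP (t<18-3); WM=18
i=19 t=24 v=2: → [24,27); WM=21
i=20 t=23 v=6: → [21,27); WM=21
i=21 t=23 v=4: → [21,27); WM=21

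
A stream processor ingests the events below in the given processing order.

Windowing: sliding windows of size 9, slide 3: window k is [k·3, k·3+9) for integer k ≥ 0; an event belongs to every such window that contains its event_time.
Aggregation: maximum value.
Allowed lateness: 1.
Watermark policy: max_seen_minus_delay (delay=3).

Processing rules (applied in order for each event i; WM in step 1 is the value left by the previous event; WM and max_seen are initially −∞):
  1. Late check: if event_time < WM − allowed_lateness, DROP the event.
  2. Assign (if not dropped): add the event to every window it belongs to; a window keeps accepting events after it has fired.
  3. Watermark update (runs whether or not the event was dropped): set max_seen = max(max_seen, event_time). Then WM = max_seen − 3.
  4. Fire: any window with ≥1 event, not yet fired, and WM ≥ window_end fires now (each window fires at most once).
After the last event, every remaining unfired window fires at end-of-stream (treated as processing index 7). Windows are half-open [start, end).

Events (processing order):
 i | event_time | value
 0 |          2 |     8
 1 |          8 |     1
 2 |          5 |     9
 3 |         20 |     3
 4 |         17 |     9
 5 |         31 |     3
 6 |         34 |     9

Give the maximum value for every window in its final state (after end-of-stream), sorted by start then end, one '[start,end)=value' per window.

i=0 t=2 v=8: → [0,9); WM=-1
i=1 t=8 v=1: → [6,15),[3,12),[0,9); WM=5
i=2 t=5 v=9: → [3,12),[0,9); WM=5
i=3 t=20 v=3: → [18,27),[15,24),[12,21); WM=17; [0,9) fires=9 [3,12) fires=9 [6,15) fires=1
i=4 t=17 v=9: → [15,24),[12,21),[9,18); WM=17
i=5 t=31 v=3: → [30,39),[27,36),[24,33); WM=28; [9,18) fires=9 [12,21) fires=9 [15,24) fires=9 [18,27) fires=3
i=6 t=34 v=9: → [33,42),[30,39),[27,36); WM=31

[0,9)=9 [3,12)=9 [6,15)=1 [9,18)=9 [12,21)=9 [15,24)=9 [18,27)=3 [24,33)=3 [27,36)=9 [30,39)=9 [33,42)=9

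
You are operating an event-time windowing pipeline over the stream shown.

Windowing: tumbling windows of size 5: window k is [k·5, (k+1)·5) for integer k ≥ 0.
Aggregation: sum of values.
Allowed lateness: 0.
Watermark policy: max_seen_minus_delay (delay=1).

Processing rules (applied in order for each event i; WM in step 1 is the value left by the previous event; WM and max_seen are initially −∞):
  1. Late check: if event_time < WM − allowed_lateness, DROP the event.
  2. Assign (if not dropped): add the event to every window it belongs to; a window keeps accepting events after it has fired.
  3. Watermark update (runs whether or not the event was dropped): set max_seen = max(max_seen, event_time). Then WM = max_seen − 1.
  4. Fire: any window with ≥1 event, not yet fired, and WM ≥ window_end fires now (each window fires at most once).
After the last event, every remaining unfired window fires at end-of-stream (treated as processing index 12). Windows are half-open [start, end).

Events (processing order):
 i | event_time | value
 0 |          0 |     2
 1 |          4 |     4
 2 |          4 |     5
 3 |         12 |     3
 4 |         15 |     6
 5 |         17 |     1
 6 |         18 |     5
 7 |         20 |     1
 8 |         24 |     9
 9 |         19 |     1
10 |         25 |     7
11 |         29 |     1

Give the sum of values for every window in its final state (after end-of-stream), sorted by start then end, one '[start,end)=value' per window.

i=0 t=0 v=2: → [0,5); WM=-1
i=1 t=4 v=4: → [0,5); WM=3
i=2 t=4 v=5: → [0,5); WM=3
i=3 t=12 v=3: → [10,15); WM=11; [0,5) fires=11
i=4 t=15 v=6: → [15,20); WM=14
i=5 t=17 v=1: → [15,20); WM=16; [10,15) fires=3
i=6 t=18 v=5: → [15,20); WM=17
i=7 t=20 v=1: → [20,25); WM=19
i=8 t=24 v=9: → [20,25); WM=23; [15,20) fires=12
i=9 t=19 v=1: DROP (t<23-0); WM=23
i=10 t=25 v=7: → [25,30); WM=24
i=11 t=29 v=1: → [25,30); WM=28; [20,25) fires=10

[0,5)=11 [10,15)=3 [15,20)=12 [20,25)=10 [25,30)=8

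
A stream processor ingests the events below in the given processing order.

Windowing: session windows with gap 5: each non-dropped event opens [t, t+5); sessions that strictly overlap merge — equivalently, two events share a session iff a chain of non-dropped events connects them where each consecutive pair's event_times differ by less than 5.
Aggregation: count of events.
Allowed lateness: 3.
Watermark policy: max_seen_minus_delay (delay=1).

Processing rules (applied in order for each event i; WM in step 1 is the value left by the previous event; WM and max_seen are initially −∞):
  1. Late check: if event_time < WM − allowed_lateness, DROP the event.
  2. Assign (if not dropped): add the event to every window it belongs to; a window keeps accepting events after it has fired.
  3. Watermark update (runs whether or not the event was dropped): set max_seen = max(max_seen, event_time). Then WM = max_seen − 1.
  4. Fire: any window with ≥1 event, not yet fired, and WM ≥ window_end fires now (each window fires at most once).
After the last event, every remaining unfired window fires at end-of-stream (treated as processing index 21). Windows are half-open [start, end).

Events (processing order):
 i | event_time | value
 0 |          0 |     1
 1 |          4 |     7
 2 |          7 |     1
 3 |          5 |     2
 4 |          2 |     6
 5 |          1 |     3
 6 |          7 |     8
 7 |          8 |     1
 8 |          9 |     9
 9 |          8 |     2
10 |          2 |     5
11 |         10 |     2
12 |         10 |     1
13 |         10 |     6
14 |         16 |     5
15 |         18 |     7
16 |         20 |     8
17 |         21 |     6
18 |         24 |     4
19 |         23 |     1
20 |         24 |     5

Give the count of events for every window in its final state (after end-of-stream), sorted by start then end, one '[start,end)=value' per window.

[0,15)=11 [16,29)=7

i=0 t=0 v=1: → [0,5); WM=-1
i=1 t=4 v=7: → [0,9); WM=3
i=2 t=7 v=1: → [0,12); WM=6
i=3 t=5 v=2: → [0,12); WM=6
i=4 t=2 v=6: DROP (t<6-3); WM=6
i=5 t=1 v=3: DROP (t<6-3); WM=6
i=6 t=7 v=8: → [0,12); WM=6
i=7 t=8 v=1: → [0,13); WM=7
i=8 t=9 v=9: → [0,14); WM=8
i=9 t=8 v=2: → [0,14); WM=8
i=10 t=2 v=5: DROP (t<8-3); WM=8
i=11 t=10 v=2: → [0,15); WM=9
i=12 t=10 v=1: → [0,15); WM=9
i=13 t=10 v=6: → [0,15); WM=9
i=14 t=16 v=5: → [16,21); WM=15
i=15 t=18 v=7: → [16,23); WM=17
i=16 t=20 v=8: → [16,25); WM=19
i=17 t=21 v=6: → [16,26); WM=20
i=18 t=24 v=4: → [16,29); WM=23
i=19 t=23 v=1: → [16,29); WM=23
i=20 t=24 v=5: → [16,29); WM=23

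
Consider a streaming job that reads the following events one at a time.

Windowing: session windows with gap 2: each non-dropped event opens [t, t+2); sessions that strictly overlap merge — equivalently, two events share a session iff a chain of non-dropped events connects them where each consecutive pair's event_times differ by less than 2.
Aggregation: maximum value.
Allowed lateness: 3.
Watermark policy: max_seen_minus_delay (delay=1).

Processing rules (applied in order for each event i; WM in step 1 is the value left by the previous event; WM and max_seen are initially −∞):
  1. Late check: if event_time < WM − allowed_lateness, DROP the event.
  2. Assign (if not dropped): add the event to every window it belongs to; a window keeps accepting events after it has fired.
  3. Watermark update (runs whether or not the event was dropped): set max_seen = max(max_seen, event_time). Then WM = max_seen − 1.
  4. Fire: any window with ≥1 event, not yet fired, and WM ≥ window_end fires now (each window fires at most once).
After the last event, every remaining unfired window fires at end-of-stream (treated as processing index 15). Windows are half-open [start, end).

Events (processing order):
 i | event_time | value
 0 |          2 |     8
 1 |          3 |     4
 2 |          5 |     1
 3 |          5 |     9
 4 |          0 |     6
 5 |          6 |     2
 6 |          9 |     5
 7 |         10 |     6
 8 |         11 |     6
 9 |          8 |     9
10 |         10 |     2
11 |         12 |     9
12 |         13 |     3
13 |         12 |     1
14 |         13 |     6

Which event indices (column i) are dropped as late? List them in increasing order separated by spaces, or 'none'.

4

i=0 t=2 v=8: → [2,4); WM=1
i=1 t=3 v=4: → [2,5); WM=2
i=2 t=5 v=1: → [5,7); WM=4
i=3 t=5 v=9: → [5,7); WM=4
i=4 t=0 v=6: DROP (t<4-3); WM=4
i=5 t=6 v=2: → [5,8); WM=5
i=6 t=9 v=5: → [9,11); WM=8
i=7 t=10 v=6: → [9,12); WM=9
i=8 t=11 v=6: → [9,13); WM=10
i=9 t=8 v=9: → [8,13); WM=10
i=10 t=10 v=2: → [8,13); WM=10
i=11 t=12 v=9: → [8,14); WM=11
i=12 t=13 v=3: → [8,15); WM=12
i=13 t=12 v=1: → [8,15); WM=12
i=14 t=13 v=6: → [8,15); WM=12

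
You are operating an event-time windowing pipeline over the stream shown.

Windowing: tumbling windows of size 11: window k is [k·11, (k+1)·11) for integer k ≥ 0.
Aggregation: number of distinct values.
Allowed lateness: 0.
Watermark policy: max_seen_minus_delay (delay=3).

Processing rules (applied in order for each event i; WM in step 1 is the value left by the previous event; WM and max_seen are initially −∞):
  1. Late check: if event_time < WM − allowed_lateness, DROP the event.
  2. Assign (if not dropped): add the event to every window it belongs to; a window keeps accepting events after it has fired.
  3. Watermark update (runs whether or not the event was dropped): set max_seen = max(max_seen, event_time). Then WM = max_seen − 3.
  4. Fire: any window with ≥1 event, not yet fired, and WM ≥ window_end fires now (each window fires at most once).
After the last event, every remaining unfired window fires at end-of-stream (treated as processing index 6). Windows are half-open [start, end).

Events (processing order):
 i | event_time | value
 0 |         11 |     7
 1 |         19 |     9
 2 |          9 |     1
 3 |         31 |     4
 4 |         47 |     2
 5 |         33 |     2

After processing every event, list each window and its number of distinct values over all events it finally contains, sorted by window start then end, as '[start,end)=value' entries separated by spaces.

[11,22)=2 [22,33)=1 [44,55)=1

i=0 t=11 v=7: → [11,22); WM=8
i=1 t=19 v=9: → [11,22); WM=16
i=2 t=9 v=1: DROP (t<16-0); WM=16
i=3 t=31 v=4: → [22,33); WM=28; [11,22) fires=2
i=4 t=47 v=2: → [44,55); WM=44; [22,33) fires=1
i=5 t=33 v=2: DROP (t<44-0); WM=44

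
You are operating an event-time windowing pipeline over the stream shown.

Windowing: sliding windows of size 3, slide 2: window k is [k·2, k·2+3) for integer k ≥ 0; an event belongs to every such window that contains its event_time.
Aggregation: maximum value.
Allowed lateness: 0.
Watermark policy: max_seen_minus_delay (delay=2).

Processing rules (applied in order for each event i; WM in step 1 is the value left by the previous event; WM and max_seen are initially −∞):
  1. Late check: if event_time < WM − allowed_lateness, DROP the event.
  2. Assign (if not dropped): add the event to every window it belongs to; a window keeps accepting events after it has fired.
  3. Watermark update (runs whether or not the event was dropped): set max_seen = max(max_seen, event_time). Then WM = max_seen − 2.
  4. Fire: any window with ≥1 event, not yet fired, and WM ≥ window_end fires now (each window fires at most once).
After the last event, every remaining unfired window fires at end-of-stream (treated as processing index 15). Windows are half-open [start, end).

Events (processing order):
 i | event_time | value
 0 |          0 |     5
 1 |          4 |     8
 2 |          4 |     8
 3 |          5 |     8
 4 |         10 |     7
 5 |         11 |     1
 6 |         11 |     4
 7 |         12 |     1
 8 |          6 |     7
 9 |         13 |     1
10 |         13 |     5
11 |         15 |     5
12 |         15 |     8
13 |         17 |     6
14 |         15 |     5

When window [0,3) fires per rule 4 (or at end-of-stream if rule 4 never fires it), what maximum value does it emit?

5

i=0 t=0 v=5: → [0,3); WM=-2
i=1 t=4 v=8: → [4,7),[2,5); WM=2
i=2 t=4 v=8: → [4,7),[2,5); WM=2
i=3 t=5 v=8: → [4,7); WM=3; [0,3) fires=5
i=4 t=10 v=7: → [10,13),[8,11); WM=8; [2,5) fires=8 [4,7) fires=8
i=5 t=11 v=1: → [10,13); WM=9
i=6 t=11 v=4: → [10,13); WM=9
i=7 t=12 v=1: → [12,15),[10,13); WM=10
i=8 t=6 v=7: DROP (t<10-0); WM=10
i=9 t=13 v=1: → [12,15); WM=11; [8,11) fires=7
i=10 t=13 v=5: → [12,15); WM=11
i=11 t=15 v=5: → [14,17); WM=13; [10,13) fires=7
i=12 t=15 v=8: → [14,17); WM=13
i=13 t=17 v=6: → [16,19); WM=15; [12,15) fires=5
i=14 t=15 v=5: → [14,17); WM=15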